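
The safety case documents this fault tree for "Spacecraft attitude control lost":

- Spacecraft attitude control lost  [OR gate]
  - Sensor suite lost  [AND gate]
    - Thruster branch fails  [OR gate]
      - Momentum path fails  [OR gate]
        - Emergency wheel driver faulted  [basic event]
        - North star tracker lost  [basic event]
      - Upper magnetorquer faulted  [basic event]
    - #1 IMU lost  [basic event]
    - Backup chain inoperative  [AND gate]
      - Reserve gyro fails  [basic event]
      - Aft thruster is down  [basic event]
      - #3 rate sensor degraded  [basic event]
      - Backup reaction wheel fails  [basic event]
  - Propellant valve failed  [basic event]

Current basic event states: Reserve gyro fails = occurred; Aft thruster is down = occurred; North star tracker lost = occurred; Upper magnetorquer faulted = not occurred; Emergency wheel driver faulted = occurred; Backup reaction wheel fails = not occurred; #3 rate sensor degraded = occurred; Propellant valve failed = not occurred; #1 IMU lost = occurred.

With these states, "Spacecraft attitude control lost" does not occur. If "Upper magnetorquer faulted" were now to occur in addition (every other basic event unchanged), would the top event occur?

No

Counterfactual: set "Upper magnetorquer faulted" to occurred.
Momentum path fails [OR]: Emergency wheel driver faulted=occurs, North star tracker lost=occurs → at least one input occurs → occurs.
Thruster branch fails [OR]: Momentum path fails=occurs, Upper magnetorquer faulted=occurs → at least one input occurs → occurs.
Backup chain inoperative [AND]: Reserve gyro fails=occurs, Aft thruster is down=occurs, #3 rate sensor degraded=occurs, Backup reaction wheel fails=not → not all inputs occur → does not occur.
Sensor suite lost [AND]: Thruster branch fails=occurs, #1 IMU lost=occurs, Backup chain inoperative=not → not all inputs occur → does not occur.
Spacecraft attitude control lost [OR]: Sensor suite lost=not, Propellant valve failed=not → no input occurs → does not occur.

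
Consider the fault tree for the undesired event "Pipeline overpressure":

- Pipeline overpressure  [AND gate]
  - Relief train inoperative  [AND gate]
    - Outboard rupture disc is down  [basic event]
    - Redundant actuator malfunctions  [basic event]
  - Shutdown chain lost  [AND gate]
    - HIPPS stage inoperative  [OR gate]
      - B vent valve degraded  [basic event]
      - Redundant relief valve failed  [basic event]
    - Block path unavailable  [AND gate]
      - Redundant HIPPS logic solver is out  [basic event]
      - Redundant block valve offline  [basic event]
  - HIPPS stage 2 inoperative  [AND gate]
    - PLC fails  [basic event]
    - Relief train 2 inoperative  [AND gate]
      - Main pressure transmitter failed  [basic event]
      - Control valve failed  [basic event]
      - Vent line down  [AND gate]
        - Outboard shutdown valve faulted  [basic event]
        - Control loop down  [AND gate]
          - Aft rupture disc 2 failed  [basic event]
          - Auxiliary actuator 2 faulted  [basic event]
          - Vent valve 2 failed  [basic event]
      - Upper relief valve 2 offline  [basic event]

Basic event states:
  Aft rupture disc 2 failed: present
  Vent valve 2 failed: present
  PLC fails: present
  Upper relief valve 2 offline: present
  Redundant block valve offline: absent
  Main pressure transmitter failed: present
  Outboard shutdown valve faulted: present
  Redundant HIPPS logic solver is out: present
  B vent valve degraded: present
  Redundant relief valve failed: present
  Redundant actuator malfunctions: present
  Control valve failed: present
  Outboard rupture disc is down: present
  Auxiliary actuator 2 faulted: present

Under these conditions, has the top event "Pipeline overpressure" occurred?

Relief train inoperative [AND]: Outboard rupture disc is down=occurs, Redundant actuator malfunctions=occurs → all inputs occur → occurs.
HIPPS stage inoperative [OR]: B vent valve degraded=occurs, Redundant relief valve failed=occurs → at least one input occurs → occurs.
Block path unavailable [AND]: Redundant HIPPS logic solver is out=occurs, Redundant block valve offline=not → not all inputs occur → does not occur.
Shutdown chain lost [AND]: HIPPS stage inoperative=occurs, Block path unavailable=not → not all inputs occur → does not occur.
Control loop down [AND]: Aft rupture disc 2 failed=occurs, Auxiliary actuator 2 faulted=occurs, Vent valve 2 failed=occurs → all inputs occur → occurs.
Vent line down [AND]: Outboard shutdown valve faulted=occurs, Control loop down=occurs → all inputs occur → occurs.
Relief train 2 inoperative [AND]: Main pressure transmitter failed=occurs, Control valve failed=occurs, Vent line down=occurs, Upper relief valve 2 offline=occurs → all inputs occur → occurs.
HIPPS stage 2 inoperative [AND]: PLC fails=occurs, Relief train 2 inoperative=occurs → all inputs occur → occurs.
Pipeline overpressure [AND]: Relief train inoperative=occurs, Shutdown chain lost=not, HIPPS stage 2 inoperative=occurs → not all inputs occur → does not occur.

No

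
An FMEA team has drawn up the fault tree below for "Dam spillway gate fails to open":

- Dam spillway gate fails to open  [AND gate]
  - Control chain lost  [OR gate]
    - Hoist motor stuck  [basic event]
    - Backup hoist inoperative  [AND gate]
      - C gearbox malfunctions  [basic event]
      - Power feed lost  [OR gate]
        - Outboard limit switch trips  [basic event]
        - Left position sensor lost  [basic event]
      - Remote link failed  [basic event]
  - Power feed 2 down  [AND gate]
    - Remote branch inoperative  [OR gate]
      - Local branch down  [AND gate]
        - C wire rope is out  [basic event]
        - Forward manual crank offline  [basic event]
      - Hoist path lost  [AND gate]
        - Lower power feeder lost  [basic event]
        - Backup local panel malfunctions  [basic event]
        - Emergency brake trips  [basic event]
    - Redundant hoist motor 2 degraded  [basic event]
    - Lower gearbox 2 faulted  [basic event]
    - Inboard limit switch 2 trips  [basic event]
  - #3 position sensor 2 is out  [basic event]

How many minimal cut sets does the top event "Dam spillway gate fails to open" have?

Power feed lost [OR]: union of children's cut sets → 2 cut set(s).
Backup hoist inoperative [AND]: one cut set from each child combined → 1 × 2 × 1 = 2 cut set(s).
Control chain lost [OR]: union of children's cut sets → 3 cut set(s).
Local branch down [AND]: one cut set from each child combined → 1 × 1 = 1 cut set(s).
Hoist path lost [AND]: one cut set from each child combined → 1 × 1 × 1 = 1 cut set(s).
Remote branch inoperative [OR]: union of children's cut sets → 2 cut set(s).
Power feed 2 down [AND]: one cut set from each child combined → 2 × 1 × 1 × 1 = 2 cut set(s).
Dam spillway gate fails to open [AND]: one cut set from each child combined → 3 × 2 × 1 = 6 cut set(s).
Minimal cut sets: {#3 position sensor 2 is out, C wire rope is out, Forward manual crank offline, Hoist motor stuck, Inboard limit switch 2 trips, Lower gearbox 2 faulted, Redundant hoist motor 2 degraded}; {#3 position sensor 2 is out, Backup local panel malfunctions, Emergency brake trips, Hoist motor stuck, Inboard limit switch 2 trips, Lower gearbox 2 faulted, Lower power feeder lost, Redundant hoist motor 2 degraded}; {#3 position sensor 2 is out, C gearbox malfunctions, C wire rope is out, Forward manual crank offline, Inboard limit switch 2 trips, Lower gearbox 2 faulted, Outboard limit switch trips, Redundant hoist motor 2 degraded, Remote link failed}; {#3 position sensor 2 is out, Backup local panel malfunctions, C gearbox malfunctions, Emergency brake trips, Inboard limit switch 2 trips, Lower gearbox 2 faulted, Lower power feeder lost, Outboard limit switch trips, Redundant hoist motor 2 degraded, Remote link failed}; {#3 position sensor 2 is out, C gearbox malfunctions, C wire rope is out, Forward manual crank offline, Inboard limit switch 2 trips, Left position sensor lost, Lower gearbox 2 faulted, Redundant hoist motor 2 degraded, Remote link failed}; {#3 position sensor 2 is out, Backup local panel malfunctions, C gearbox malfunctions, Emergency brake trips, Inboard limit switch 2 trips, Left position sensor lost, Lower gearbox 2 faulted, Lower power feeder lost, Redundant hoist motor 2 degraded, Remote link failed}.

6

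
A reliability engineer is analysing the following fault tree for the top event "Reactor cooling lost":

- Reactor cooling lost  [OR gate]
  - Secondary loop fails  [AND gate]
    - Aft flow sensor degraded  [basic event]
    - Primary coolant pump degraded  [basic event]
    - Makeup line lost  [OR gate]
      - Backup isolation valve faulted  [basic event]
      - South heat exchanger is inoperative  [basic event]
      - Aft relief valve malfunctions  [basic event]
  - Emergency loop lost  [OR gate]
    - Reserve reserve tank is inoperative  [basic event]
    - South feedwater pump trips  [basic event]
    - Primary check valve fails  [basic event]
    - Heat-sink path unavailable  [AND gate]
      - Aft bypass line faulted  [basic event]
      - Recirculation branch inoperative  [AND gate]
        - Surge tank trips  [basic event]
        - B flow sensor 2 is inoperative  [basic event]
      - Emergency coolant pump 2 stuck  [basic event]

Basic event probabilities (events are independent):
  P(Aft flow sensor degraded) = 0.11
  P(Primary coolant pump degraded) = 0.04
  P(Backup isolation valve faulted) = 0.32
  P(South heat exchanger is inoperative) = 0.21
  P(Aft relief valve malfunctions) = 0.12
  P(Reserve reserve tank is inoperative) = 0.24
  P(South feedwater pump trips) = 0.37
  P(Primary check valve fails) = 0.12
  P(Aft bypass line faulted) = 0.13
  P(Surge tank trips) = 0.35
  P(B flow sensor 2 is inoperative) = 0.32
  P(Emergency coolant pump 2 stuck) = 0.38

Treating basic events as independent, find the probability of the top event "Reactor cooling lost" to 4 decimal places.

0.5820

P(Makeup line lost) [OR] = 1 − (1−0.32) × (1−0.21) × (1−0.12) = 0.527264
P(Secondary loop fails) [AND] = 0.11 × 0.04 × 0.527264 = 0.002320
P(Recirculation branch inoperative) [AND] = 0.35 × 0.32 = 0.112000
P(Heat-sink path unavailable) [AND] = 0.13 × 0.112000 × 0.38 = 0.005533
P(Emergency loop lost) [OR] = 1 − (1−0.24) × (1−0.37) × (1−0.12) × (1−0.005533) = 0.580987
P(Reactor cooling lost) [OR] = 1 − (1−0.002320) × (1−0.580987) = 0.581959
Rounded to 4 decimal places: P(Reactor cooling lost) ≈ 0.5820.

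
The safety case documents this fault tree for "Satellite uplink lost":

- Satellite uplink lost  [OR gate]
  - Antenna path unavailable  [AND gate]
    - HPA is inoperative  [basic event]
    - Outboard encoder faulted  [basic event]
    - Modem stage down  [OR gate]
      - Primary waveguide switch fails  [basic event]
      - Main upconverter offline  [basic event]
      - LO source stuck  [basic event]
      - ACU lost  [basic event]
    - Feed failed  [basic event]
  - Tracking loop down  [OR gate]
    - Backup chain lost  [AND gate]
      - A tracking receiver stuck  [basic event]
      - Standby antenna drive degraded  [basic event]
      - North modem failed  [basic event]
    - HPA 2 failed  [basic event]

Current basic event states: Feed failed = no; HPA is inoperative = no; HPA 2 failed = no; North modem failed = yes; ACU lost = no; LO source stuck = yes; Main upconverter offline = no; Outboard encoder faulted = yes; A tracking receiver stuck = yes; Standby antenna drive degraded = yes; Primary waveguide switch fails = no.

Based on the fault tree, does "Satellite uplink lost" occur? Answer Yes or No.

Modem stage down [OR]: Primary waveguide switch fails=not, Main upconverter offline=not, LO source stuck=occurs, ACU lost=not → at least one input occurs → occurs.
Antenna path unavailable [AND]: HPA is inoperative=not, Outboard encoder faulted=occurs, Modem stage down=occurs, Feed failed=not → not all inputs occur → does not occur.
Backup chain lost [AND]: A tracking receiver stuck=occurs, Standby antenna drive degraded=occurs, North modem failed=occurs → all inputs occur → occurs.
Tracking loop down [OR]: Backup chain lost=occurs, HPA 2 failed=not → at least one input occurs → occurs.
Satellite uplink lost [OR]: Antenna path unavailable=not, Tracking loop down=occurs → at least one input occurs → occurs.

Yes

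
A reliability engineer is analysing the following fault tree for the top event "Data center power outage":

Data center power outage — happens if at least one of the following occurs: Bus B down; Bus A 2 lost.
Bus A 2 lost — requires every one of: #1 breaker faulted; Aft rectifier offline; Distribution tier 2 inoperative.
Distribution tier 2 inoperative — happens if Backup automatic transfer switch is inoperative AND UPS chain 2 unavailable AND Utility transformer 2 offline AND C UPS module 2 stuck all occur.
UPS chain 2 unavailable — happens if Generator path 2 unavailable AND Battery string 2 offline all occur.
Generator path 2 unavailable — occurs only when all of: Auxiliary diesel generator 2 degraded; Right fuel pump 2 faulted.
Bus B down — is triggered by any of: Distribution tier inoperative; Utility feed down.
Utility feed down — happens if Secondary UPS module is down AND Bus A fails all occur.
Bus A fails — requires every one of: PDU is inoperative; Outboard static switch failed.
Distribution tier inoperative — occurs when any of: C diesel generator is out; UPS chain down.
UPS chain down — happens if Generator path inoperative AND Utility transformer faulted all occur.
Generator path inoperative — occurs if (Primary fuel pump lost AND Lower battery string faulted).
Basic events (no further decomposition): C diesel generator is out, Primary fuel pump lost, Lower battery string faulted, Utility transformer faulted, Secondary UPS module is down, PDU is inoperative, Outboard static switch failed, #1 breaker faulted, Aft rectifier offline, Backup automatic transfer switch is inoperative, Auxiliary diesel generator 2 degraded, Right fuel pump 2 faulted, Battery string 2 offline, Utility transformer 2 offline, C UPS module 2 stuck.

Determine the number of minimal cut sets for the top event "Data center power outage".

4

Generator path inoperative [AND]: one cut set from each child combined → 1 × 1 = 1 cut set(s).
UPS chain down [AND]: one cut set from each child combined → 1 × 1 = 1 cut set(s).
Distribution tier inoperative [OR]: union of children's cut sets → 2 cut set(s).
Bus A fails [AND]: one cut set from each child combined → 1 × 1 = 1 cut set(s).
Utility feed down [AND]: one cut set from each child combined → 1 × 1 = 1 cut set(s).
Bus B down [OR]: union of children's cut sets → 3 cut set(s).
Generator path 2 unavailable [AND]: one cut set from each child combined → 1 × 1 = 1 cut set(s).
UPS chain 2 unavailable [AND]: one cut set from each child combined → 1 × 1 = 1 cut set(s).
Distribution tier 2 inoperative [AND]: one cut set from each child combined → 1 × 1 × 1 × 1 = 1 cut set(s).
Bus A 2 lost [AND]: one cut set from each child combined → 1 × 1 × 1 = 1 cut set(s).
Data center power outage [OR]: union of children's cut sets → 4 cut set(s).
Minimal cut sets: {C diesel generator is out}; {Lower battery string faulted, Primary fuel pump lost, Utility transformer faulted}; {Outboard static switch failed, PDU is inoperative, Secondary UPS module is down}; {#1 breaker faulted, Aft rectifier offline, Auxiliary diesel generator 2 degraded, Backup automatic transfer switch is inoperative, Battery string 2 offline, C UPS module 2 stuck, Right fuel pump 2 faulted, Utility transformer 2 offline}.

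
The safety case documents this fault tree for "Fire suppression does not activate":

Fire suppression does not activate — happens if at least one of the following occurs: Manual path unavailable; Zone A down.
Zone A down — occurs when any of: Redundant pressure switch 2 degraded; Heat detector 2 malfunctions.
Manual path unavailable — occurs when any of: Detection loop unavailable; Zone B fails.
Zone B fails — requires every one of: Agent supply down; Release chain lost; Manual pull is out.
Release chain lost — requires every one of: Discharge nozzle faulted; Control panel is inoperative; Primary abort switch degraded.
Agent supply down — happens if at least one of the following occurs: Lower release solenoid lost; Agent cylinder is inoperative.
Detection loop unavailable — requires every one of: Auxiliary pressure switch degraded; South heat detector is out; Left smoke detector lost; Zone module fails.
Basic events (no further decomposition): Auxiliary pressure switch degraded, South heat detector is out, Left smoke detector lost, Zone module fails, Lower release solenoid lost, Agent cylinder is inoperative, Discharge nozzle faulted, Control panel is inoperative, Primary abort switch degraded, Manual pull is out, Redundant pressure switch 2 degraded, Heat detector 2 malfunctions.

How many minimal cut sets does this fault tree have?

Detection loop unavailable [AND]: one cut set from each child combined → 1 × 1 × 1 × 1 = 1 cut set(s).
Agent supply down [OR]: union of children's cut sets → 2 cut set(s).
Release chain lost [AND]: one cut set from each child combined → 1 × 1 × 1 = 1 cut set(s).
Zone B fails [AND]: one cut set from each child combined → 2 × 1 × 1 = 2 cut set(s).
Manual path unavailable [OR]: union of children's cut sets → 3 cut set(s).
Zone A down [OR]: union of children's cut sets → 2 cut set(s).
Fire suppression does not activate [OR]: union of children's cut sets → 5 cut set(s).
Minimal cut sets: {Auxiliary pressure switch degraded, Left smoke detector lost, South heat detector is out, Zone module fails}; {Control panel is inoperative, Discharge nozzle faulted, Lower release solenoid lost, Manual pull is out, Primary abort switch degraded}; {Agent cylinder is inoperative, Control panel is inoperative, Discharge nozzle faulted, Manual pull is out, Primary abort switch degraded}; {Redundant pressure switch 2 degraded}; {Heat detector 2 malfunctions}.

5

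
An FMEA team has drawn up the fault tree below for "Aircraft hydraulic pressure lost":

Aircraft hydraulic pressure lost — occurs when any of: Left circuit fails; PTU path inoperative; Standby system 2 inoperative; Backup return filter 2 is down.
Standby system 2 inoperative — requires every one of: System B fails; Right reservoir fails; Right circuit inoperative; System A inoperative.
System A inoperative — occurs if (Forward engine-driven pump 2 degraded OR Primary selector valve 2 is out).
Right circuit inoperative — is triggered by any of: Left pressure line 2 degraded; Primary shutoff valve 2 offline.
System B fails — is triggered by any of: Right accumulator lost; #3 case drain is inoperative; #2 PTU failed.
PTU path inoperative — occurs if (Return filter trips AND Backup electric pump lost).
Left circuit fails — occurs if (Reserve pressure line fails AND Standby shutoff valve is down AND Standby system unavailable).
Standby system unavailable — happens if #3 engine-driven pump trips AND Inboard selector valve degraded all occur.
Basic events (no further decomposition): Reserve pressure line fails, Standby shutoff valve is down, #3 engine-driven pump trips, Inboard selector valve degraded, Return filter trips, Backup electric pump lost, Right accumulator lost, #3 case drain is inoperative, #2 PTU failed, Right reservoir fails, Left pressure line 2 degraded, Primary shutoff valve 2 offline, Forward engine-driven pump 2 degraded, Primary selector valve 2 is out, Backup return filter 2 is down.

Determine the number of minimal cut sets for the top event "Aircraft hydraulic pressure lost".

Standby system unavailable [AND]: one cut set from each child combined → 1 × 1 = 1 cut set(s).
Left circuit fails [AND]: one cut set from each child combined → 1 × 1 × 1 = 1 cut set(s).
PTU path inoperative [AND]: one cut set from each child combined → 1 × 1 = 1 cut set(s).
System B fails [OR]: union of children's cut sets → 3 cut set(s).
Right circuit inoperative [OR]: union of children's cut sets → 2 cut set(s).
System A inoperative [OR]: union of children's cut sets → 2 cut set(s).
Standby system 2 inoperative [AND]: one cut set from each child combined → 3 × 1 × 2 × 2 = 12 cut set(s).
Aircraft hydraulic pressure lost [OR]: union of children's cut sets → 15 cut set(s).

15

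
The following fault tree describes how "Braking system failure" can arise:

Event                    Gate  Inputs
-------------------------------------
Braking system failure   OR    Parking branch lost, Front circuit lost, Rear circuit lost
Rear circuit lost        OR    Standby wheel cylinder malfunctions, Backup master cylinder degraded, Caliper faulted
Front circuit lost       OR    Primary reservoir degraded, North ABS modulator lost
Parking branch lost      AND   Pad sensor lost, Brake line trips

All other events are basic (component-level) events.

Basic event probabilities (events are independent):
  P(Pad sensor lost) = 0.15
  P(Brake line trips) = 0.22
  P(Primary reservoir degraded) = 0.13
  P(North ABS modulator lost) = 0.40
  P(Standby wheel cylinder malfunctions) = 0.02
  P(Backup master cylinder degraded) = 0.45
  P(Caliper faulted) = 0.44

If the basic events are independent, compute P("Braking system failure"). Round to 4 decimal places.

0.8476

P(Parking branch lost) [AND] = 0.15 × 0.22 = 0.033000
P(Front circuit lost) [OR] = 1 − (1−0.13) × (1−0.40) = 0.478000
P(Rear circuit lost) [OR] = 1 − (1−0.02) × (1−0.45) × (1−0.44) = 0.698160
P(Braking system failure) [OR] = 1 − (1−0.033000) × (1−0.478000) × (1−0.698160) = 0.847639
Rounded to 4 decimal places: P(Braking system failure) ≈ 0.8476.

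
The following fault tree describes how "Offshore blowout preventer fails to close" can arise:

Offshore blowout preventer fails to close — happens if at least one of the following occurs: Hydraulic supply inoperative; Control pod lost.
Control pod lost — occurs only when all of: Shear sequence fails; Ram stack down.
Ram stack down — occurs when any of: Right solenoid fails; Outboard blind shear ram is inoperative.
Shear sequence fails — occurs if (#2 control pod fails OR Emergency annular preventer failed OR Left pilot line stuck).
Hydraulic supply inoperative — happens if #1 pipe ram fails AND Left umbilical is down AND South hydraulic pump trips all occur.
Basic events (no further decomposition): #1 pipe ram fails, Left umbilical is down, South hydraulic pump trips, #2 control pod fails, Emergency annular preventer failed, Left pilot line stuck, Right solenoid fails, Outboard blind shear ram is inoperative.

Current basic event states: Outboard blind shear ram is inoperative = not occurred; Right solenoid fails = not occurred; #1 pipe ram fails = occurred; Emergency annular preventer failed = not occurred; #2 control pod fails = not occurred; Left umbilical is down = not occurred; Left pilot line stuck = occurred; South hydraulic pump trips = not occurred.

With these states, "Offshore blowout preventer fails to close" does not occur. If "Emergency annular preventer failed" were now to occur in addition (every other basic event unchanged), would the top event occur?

No

Counterfactual: set "Emergency annular preventer failed" to occurred.
Hydraulic supply inoperative [AND]: #1 pipe ram fails=occurs, Left umbilical is down=not, South hydraulic pump trips=not → not all inputs occur → does not occur.
Shear sequence fails [OR]: #2 control pod fails=not, Emergency annular preventer failed=occurs, Left pilot line stuck=occurs → at least one input occurs → occurs.
Ram stack down [OR]: Right solenoid fails=not, Outboard blind shear ram is inoperative=not → no input occurs → does not occur.
Control pod lost [AND]: Shear sequence fails=occurs, Ram stack down=not → not all inputs occur → does not occur.
Offshore blowout preventer fails to close [OR]: Hydraulic supply inoperative=not, Control pod lost=not → no input occurs → does not occur.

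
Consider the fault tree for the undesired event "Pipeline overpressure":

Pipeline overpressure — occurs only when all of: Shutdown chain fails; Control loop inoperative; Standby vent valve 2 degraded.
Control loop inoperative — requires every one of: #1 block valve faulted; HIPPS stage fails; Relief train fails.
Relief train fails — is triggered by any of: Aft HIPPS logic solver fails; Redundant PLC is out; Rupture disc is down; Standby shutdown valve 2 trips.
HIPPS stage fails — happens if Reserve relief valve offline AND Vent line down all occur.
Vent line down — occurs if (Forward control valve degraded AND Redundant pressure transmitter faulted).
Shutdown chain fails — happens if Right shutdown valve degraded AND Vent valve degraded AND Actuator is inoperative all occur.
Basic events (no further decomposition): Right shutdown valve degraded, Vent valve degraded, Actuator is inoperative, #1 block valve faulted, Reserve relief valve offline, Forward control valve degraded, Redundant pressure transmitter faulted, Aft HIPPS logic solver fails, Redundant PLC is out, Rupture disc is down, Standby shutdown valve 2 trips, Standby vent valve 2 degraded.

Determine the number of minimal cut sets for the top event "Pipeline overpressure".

Shutdown chain fails [AND]: one cut set from each child combined → 1 × 1 × 1 = 1 cut set(s).
Vent line down [AND]: one cut set from each child combined → 1 × 1 = 1 cut set(s).
HIPPS stage fails [AND]: one cut set from each child combined → 1 × 1 = 1 cut set(s).
Relief train fails [OR]: union of children's cut sets → 4 cut set(s).
Control loop inoperative [AND]: one cut set from each child combined → 1 × 1 × 4 = 4 cut set(s).
Pipeline overpressure [AND]: one cut set from each child combined → 1 × 4 × 1 = 4 cut set(s).
Minimal cut sets: {#1 block valve faulted, Actuator is inoperative, Aft HIPPS logic solver fails, Forward control valve degraded, Redundant pressure transmitter faulted, Reserve relief valve offline, Right shutdown valve degraded, Standby vent valve 2 degraded, Vent valve degraded}; {#1 block valve faulted, Actuator is inoperative, Forward control valve degraded, Redundant PLC is out, Redundant pressure transmitter faulted, Reserve relief valve offline, Right shutdown valve degraded, Standby vent valve 2 degraded, Vent valve degraded}; {#1 block valve faulted, Actuator is inoperative, Forward control valve degraded, Redundant pressure transmitter faulted, Reserve relief valve offline, Right shutdown valve degraded, Rupture disc is down, Standby vent valve 2 degraded, Vent valve degraded}; {#1 block valve faulted, Actuator is inoperative, Forward control valve degraded, Redundant pressure transmitter faulted, Reserve relief valve offline, Right shutdown valve degraded, Standby shutdown valve 2 trips, Standby vent valve 2 degraded, Vent valve degraded}.

4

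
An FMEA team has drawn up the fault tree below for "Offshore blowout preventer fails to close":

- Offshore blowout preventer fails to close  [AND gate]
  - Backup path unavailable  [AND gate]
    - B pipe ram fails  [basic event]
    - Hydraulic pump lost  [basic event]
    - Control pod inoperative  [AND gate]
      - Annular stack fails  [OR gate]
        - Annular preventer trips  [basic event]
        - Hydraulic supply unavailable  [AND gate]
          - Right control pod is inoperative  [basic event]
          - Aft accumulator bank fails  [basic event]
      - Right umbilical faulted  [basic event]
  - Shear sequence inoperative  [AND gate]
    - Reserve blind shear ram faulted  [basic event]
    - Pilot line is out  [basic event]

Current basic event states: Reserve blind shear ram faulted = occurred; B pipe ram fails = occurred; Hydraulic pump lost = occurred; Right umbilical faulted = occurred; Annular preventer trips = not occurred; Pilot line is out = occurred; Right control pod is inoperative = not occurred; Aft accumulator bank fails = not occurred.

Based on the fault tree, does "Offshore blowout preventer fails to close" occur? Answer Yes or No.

Hydraulic supply unavailable [AND]: Right control pod is inoperative=not, Aft accumulator bank fails=not → not all inputs occur → does not occur.
Annular stack fails [OR]: Annular preventer trips=not, Hydraulic supply unavailable=not → no input occurs → does not occur.
Control pod inoperative [AND]: Annular stack fails=not, Right umbilical faulted=occurs → not all inputs occur → does not occur.
Backup path unavailable [AND]: B pipe ram fails=occurs, Hydraulic pump lost=occurs, Control pod inoperative=not → not all inputs occur → does not occur.
Shear sequence inoperative [AND]: Reserve blind shear ram faulted=occurs, Pilot line is out=occurs → all inputs occur → occurs.
Offshore blowout preventer fails to close [AND]: Backup path unavailable=not, Shear sequence inoperative=occurs → not all inputs occur → does not occur.

No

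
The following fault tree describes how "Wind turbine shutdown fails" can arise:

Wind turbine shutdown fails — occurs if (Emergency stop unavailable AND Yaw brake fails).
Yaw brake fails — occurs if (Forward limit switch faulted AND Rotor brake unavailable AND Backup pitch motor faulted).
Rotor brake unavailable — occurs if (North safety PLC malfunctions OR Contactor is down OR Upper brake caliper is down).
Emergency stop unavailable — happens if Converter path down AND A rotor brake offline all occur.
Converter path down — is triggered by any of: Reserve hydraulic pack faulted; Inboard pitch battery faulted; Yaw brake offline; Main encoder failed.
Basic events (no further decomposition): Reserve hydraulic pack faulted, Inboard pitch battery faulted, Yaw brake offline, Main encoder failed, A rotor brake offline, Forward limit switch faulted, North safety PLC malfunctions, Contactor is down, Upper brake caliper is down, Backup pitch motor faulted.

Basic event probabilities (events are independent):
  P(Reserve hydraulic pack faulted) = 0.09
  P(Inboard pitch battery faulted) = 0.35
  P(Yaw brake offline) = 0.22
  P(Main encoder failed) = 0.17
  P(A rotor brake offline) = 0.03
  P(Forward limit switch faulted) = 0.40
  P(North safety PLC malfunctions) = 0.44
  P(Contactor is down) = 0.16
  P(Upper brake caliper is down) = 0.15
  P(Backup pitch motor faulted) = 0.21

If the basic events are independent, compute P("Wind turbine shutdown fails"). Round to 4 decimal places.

0.0009

P(Converter path down) [OR] = 1 − (1−0.09) × (1−0.35) × (1−0.22) × (1−0.17) = 0.617063
P(Emergency stop unavailable) [AND] = 0.617063 × 0.03 = 0.018512
P(Rotor brake unavailable) [OR] = 1 − (1−0.44) × (1−0.16) × (1−0.15) = 0.600160
P(Yaw brake fails) [AND] = 0.40 × 0.600160 × 0.21 = 0.050413
P(Wind turbine shutdown fails) [AND] = 0.018512 × 0.050413 = 0.000933
Rounded to 4 decimal places: P(Wind turbine shutdown fails) ≈ 0.0009.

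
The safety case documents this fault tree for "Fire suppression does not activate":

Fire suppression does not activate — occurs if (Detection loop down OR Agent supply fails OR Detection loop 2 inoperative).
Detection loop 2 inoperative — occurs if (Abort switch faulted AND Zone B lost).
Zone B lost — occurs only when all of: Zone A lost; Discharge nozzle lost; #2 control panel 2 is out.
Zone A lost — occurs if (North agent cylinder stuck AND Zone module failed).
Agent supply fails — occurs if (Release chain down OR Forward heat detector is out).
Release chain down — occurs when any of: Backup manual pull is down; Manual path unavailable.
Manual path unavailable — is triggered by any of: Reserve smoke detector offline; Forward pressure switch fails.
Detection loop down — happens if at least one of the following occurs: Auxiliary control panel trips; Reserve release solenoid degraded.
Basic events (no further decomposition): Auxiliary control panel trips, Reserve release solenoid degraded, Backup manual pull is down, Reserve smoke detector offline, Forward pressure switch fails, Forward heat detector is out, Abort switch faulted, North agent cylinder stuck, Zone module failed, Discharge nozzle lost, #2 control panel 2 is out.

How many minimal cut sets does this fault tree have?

Detection loop down [OR]: union of children's cut sets → 2 cut set(s).
Manual path unavailable [OR]: union of children's cut sets → 2 cut set(s).
Release chain down [OR]: union of children's cut sets → 3 cut set(s).
Agent supply fails [OR]: union of children's cut sets → 4 cut set(s).
Zone A lost [AND]: one cut set from each child combined → 1 × 1 = 1 cut set(s).
Zone B lost [AND]: one cut set from each child combined → 1 × 1 × 1 = 1 cut set(s).
Detection loop 2 inoperative [AND]: one cut set from each child combined → 1 × 1 = 1 cut set(s).
Fire suppression does not activate [OR]: union of children's cut sets → 7 cut set(s).
Minimal cut sets: {Auxiliary control panel trips}; {Reserve release solenoid degraded}; {Backup manual pull is down}; {Reserve smoke detector offline}; {Forward pressure switch fails}; {Forward heat detector is out}; {#2 control panel 2 is out, Abort switch faulted, Discharge nozzle lost, North agent cylinder stuck, Zone module failed}.

7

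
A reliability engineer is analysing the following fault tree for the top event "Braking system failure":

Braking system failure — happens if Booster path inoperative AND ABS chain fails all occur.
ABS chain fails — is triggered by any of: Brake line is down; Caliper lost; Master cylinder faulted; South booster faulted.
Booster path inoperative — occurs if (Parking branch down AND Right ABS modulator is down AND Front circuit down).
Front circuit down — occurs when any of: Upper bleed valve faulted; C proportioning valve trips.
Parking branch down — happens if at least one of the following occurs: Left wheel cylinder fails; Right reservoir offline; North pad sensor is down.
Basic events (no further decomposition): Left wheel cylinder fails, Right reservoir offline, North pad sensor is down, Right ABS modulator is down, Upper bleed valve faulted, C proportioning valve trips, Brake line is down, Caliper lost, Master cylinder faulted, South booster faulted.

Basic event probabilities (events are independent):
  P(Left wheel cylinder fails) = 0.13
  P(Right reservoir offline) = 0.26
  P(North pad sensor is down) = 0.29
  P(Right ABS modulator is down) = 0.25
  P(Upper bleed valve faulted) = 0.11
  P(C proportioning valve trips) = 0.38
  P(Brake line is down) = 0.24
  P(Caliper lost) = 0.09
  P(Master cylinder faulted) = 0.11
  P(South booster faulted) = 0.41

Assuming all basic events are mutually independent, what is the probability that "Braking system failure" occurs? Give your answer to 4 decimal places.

P(Parking branch down) [OR] = 1 − (1−0.13) × (1−0.26) × (1−0.29) = 0.542902
P(Front circuit down) [OR] = 1 − (1−0.11) × (1−0.38) = 0.448200
P(Booster path inoperative) [AND] = 0.542902 × 0.25 × 0.448200 = 0.060832
P(ABS chain fails) [OR] = 1 − (1−0.24) × (1−0.09) × (1−0.11) × (1−0.41) = 0.636841
P(Braking system failure) [AND] = 0.060832 × 0.636841 = 0.038740
Rounded to 4 decimal places: P(Braking system failure) ≈ 0.0387.

0.0387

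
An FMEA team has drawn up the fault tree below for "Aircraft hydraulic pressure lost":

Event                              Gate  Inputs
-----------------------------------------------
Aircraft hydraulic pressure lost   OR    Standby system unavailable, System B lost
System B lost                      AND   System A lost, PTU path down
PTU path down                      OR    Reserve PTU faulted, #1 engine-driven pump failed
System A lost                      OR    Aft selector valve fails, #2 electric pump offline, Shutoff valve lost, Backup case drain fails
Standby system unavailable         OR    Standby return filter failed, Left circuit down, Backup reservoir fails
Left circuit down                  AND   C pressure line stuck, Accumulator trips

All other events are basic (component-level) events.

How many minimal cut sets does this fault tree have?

11

Left circuit down [AND]: one cut set from each child combined → 1 × 1 = 1 cut set(s).
Standby system unavailable [OR]: union of children's cut sets → 3 cut set(s).
System A lost [OR]: union of children's cut sets → 4 cut set(s).
PTU path down [OR]: union of children's cut sets → 2 cut set(s).
System B lost [AND]: one cut set from each child combined → 4 × 2 = 8 cut set(s).
Aircraft hydraulic pressure lost [OR]: union of children's cut sets → 11 cut set(s).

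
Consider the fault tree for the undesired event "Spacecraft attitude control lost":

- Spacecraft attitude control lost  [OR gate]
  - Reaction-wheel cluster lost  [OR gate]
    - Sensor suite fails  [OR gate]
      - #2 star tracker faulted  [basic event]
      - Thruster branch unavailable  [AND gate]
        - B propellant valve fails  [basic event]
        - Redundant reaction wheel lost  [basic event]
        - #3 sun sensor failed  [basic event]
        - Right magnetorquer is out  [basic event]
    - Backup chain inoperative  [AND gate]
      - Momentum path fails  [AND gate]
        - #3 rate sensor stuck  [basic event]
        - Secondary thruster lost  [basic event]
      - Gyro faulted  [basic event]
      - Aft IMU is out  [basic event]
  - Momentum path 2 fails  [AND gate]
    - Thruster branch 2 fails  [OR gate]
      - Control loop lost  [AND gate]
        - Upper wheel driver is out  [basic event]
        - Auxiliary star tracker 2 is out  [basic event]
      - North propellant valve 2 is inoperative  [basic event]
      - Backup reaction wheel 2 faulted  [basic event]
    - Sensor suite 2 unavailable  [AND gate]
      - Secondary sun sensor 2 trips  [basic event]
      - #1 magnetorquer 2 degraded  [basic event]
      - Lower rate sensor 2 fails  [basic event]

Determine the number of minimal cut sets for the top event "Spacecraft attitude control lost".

Thruster branch unavailable [AND]: one cut set from each child combined → 1 × 1 × 1 × 1 = 1 cut set(s).
Sensor suite fails [OR]: union of children's cut sets → 2 cut set(s).
Momentum path fails [AND]: one cut set from each child combined → 1 × 1 = 1 cut set(s).
Backup chain inoperative [AND]: one cut set from each child combined → 1 × 1 × 1 = 1 cut set(s).
Reaction-wheel cluster lost [OR]: union of children's cut sets → 3 cut set(s).
Control loop lost [AND]: one cut set from each child combined → 1 × 1 = 1 cut set(s).
Thruster branch 2 fails [OR]: union of children's cut sets → 3 cut set(s).
Sensor suite 2 unavailable [AND]: one cut set from each child combined → 1 × 1 × 1 = 1 cut set(s).
Momentum path 2 fails [AND]: one cut set from each child combined → 3 × 1 = 3 cut set(s).
Spacecraft attitude control lost [OR]: union of children's cut sets → 6 cut set(s).
Minimal cut sets: {#2 star tracker faulted}; {#3 sun sensor failed, B propellant valve fails, Redundant reaction wheel lost, Right magnetorquer is out}; {#3 rate sensor stuck, Aft IMU is out, Gyro faulted, Secondary thruster lost}; {#1 magnetorquer 2 degraded, Auxiliary star tracker 2 is out, Lower rate sensor 2 fails, Secondary sun sensor 2 trips, Upper wheel driver is out}; {#1 magnetorquer 2 degraded, Lower rate sensor 2 fails, North propellant valve 2 is inoperative, Secondary sun sensor 2 trips}; {#1 magnetorquer 2 degraded, Backup reaction wheel 2 faulted, Lower rate sensor 2 fails, Secondary sun sensor 2 trips}.

6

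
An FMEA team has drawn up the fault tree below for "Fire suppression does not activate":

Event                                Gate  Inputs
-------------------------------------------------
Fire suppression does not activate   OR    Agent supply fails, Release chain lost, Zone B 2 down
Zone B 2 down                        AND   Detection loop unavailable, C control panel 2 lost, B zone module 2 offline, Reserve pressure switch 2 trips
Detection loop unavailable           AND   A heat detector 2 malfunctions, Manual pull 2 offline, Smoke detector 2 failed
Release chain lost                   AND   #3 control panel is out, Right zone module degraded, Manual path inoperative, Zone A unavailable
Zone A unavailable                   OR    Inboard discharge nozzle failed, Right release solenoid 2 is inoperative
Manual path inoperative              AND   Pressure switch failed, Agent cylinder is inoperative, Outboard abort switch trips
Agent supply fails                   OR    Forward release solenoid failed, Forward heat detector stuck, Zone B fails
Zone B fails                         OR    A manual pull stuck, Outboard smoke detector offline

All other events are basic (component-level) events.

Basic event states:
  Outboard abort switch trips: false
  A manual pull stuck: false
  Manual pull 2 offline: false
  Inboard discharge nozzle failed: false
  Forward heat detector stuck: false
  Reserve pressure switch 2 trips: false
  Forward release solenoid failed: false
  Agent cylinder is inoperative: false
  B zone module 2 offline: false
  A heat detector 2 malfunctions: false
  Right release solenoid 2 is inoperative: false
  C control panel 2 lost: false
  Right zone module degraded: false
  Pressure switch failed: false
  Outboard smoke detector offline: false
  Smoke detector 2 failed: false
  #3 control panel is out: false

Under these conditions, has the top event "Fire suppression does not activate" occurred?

Zone B fails [OR]: A manual pull stuck=not, Outboard smoke detector offline=not → no input occurs → does not occur.
Agent supply fails [OR]: Forward release solenoid failed=not, Forward heat detector stuck=not, Zone B fails=not → no input occurs → does not occur.
Manual path inoperative [AND]: Pressure switch failed=not, Agent cylinder is inoperative=not, Outboard abort switch trips=not → not all inputs occur → does not occur.
Zone A unavailable [OR]: Inboard discharge nozzle failed=not, Right release solenoid 2 is inoperative=not → no input occurs → does not occur.
Release chain lost [AND]: #3 control panel is out=not, Right zone module degraded=not, Manual path inoperative=not, Zone A unavailable=not → not all inputs occur → does not occur.
Detection loop unavailable [AND]: A heat detector 2 malfunctions=not, Manual pull 2 offline=not, Smoke detector 2 failed=not → not all inputs occur → does not occur.
Zone B 2 down [AND]: Detection loop unavailable=not, C control panel 2 lost=not, B zone module 2 offline=not, Reserve pressure switch 2 trips=not → not all inputs occur → does not occur.
Fire suppression does not activate [OR]: Agent supply fails=not, Release chain lost=not, Zone B 2 down=not → no input occurs → does not occur.

No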